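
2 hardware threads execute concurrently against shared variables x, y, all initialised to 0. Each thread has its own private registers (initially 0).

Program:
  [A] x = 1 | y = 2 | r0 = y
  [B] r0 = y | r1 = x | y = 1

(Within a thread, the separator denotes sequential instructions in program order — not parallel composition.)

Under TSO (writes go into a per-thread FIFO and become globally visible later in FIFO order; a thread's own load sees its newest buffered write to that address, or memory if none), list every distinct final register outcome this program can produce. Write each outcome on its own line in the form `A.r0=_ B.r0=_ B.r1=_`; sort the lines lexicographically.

outcome vector order: (A.r0,B.r0,B.r1)
|TSO outcomes| = 6

A.r0=1 B.r0=0 B.r1=0
A.r0=1 B.r0=0 B.r1=1
A.r0=1 B.r0=2 B.r1=1
A.r0=2 B.r0=0 B.r1=0
A.r0=2 B.r0=0 B.r1=1
A.r0=2 B.r0=2 B.r1=1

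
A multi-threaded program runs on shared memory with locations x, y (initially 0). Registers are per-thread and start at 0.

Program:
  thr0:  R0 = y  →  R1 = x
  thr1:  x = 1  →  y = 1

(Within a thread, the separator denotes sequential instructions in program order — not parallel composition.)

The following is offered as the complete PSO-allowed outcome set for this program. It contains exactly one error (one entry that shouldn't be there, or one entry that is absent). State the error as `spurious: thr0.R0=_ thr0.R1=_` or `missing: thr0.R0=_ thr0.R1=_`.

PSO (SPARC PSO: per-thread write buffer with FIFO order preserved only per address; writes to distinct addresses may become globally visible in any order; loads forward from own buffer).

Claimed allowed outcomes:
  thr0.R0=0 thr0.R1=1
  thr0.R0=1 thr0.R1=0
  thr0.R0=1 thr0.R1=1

outcome vector order: (thr0.R0,thr0.R1)
[PSO] allowed = {(0,0), (0,1), (1,0), (1,1)}
PSO∖claimed = {(0,0)}

missing: thr0.R0=0 thr0.R1=0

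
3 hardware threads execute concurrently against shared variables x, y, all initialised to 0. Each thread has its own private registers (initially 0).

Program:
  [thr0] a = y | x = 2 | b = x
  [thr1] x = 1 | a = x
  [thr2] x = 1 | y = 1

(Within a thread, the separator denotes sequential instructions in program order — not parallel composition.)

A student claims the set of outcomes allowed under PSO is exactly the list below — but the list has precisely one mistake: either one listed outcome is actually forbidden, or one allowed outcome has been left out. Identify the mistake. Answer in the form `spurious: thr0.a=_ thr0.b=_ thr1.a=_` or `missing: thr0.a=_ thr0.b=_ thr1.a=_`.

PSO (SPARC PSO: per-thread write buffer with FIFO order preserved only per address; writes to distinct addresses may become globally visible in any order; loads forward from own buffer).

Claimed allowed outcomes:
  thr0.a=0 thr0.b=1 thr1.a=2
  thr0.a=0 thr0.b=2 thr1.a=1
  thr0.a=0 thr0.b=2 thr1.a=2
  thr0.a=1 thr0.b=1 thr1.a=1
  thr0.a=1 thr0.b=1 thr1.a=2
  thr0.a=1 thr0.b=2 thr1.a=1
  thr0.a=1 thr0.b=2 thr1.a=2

missing: thr0.a=0 thr0.b=1 thr1.a=1

outcome vector order: (thr0.a,thr0.b,thr1.a)
[PSO] allowed = {(0,1,1), (0,1,2), (0,2,1), (0,2,2), (1,1,1), (1,1,2), (1,2,1), (1,2,2)}
PSO∖claimed = {(0,1,1)}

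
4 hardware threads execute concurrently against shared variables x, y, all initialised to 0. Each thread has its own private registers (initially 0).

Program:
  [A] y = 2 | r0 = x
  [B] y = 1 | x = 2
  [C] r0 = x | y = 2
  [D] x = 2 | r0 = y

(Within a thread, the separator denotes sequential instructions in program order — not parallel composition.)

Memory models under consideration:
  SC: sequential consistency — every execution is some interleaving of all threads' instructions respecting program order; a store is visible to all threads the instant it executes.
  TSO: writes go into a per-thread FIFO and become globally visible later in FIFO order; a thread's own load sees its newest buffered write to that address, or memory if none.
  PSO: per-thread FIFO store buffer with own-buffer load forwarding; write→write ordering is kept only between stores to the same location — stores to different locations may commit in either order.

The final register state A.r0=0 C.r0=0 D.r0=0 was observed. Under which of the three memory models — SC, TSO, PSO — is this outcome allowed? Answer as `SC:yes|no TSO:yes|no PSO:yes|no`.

SC:no TSO:yes PSO:yes

outcome vector order: (A.r0,C.r0,D.r0)
SC: 10 outcomes — {0/0/1, 0/0/2, 0/2/1, 0/2/2, 2/0/0, 2/0/1, 2/0/2, 2/2/0, 2/2/1, 2/2/2}
TSO: 12 outcomes — {0/0/0, 0/0/1, 0/0/2, 0/2/0, 0/2/1, 0/2/2, 2/0/0, 2/0/1, 2/0/2, 2/2/0, 2/2/1, 2/2/2}
PSO: 12 outcomes — {0/0/0, 0/0/1, 0/0/2, 0/2/0, 0/2/1, 0/2/2, 2/0/0, 2/0/1, 2/0/2, 2/2/0, 2/2/1, 2/2/2}
target 0/0/0 ∈ {TSO,PSO}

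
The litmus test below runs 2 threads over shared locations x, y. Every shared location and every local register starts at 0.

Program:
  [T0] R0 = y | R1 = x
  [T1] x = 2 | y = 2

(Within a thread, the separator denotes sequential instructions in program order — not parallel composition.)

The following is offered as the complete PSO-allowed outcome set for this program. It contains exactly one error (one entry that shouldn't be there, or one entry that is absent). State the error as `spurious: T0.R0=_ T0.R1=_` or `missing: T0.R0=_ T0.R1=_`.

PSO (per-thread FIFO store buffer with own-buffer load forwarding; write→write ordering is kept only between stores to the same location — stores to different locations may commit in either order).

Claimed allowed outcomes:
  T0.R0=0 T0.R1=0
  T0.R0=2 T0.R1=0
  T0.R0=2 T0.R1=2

missing: T0.R0=0 T0.R1=2

outcome vector order: (T0.R0,T0.R1)
under PSO → 0/0, 0/2, 2/0, 2/2
PSO∖claimed = {0/2}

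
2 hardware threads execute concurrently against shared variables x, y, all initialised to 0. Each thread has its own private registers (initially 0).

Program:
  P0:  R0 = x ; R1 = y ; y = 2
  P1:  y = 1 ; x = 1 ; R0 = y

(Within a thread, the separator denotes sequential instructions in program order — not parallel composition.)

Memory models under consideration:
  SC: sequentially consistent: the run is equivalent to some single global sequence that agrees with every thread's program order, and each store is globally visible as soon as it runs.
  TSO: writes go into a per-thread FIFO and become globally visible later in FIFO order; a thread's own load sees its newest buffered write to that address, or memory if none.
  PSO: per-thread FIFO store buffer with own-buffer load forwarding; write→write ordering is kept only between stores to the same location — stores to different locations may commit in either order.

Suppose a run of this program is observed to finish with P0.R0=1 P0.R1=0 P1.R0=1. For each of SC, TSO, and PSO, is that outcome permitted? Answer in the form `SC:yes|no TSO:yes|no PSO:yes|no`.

SC:no TSO:no PSO:yes

outcome vector order: (P0.R0,P0.R1,P1.R0)
SC: 6 outcomes — {0/0/1; 0/0/2; 0/1/1; 0/1/2; 1/1/1; 1/1/2}
TSO: 6 outcomes — {0/0/1; 0/0/2; 0/1/1; 0/1/2; 1/1/1; 1/1/2}
PSO: 8 outcomes — {0/0/1; 0/0/2; 0/1/1; 0/1/2; 1/0/1; 1/0/2; 1/1/1; 1/1/2}
target 1/0/1 ∈ {PSO}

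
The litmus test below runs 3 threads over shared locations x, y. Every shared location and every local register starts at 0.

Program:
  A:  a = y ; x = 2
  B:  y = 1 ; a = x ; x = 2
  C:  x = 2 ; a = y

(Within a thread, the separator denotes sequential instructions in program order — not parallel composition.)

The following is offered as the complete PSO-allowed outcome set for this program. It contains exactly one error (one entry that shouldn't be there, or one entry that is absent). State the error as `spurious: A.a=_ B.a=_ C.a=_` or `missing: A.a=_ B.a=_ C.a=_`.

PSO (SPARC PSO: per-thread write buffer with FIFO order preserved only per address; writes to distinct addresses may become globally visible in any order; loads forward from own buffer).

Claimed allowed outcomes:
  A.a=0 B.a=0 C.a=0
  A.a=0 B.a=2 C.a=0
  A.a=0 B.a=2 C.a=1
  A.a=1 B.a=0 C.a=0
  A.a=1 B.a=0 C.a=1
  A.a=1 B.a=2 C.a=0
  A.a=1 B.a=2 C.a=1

outcome vector order: (A.a,B.a,C.a)
[PSO] allowed = {0/0/0, 0/0/1, 0/2/0, 0/2/1, 1/0/0, 1/0/1, 1/2/0, 1/2/1}
PSO∖claimed = {0/0/1}

missing: A.a=0 B.a=0 C.a=1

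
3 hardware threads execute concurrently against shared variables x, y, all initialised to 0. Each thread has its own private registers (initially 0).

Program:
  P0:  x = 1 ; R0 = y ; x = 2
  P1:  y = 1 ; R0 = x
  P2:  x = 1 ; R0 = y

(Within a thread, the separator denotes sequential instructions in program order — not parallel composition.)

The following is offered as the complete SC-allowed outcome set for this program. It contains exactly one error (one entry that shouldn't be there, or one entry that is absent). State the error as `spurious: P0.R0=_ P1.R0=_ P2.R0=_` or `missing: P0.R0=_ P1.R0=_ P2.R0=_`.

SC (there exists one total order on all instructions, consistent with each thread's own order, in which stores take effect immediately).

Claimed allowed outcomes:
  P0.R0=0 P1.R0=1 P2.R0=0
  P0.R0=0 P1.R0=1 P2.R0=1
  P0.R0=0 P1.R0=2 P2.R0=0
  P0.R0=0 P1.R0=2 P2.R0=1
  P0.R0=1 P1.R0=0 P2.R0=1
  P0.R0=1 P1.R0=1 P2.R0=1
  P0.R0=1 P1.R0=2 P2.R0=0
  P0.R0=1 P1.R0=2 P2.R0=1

outcome vector order: (P0.R0,P1.R0,P2.R0)
[SC] allowed = {010, 011, 020, 021, 101, 110, 111, 120, 121}
SC∖claimed = {110}

missing: P0.R0=1 P1.R0=1 P2.R0=0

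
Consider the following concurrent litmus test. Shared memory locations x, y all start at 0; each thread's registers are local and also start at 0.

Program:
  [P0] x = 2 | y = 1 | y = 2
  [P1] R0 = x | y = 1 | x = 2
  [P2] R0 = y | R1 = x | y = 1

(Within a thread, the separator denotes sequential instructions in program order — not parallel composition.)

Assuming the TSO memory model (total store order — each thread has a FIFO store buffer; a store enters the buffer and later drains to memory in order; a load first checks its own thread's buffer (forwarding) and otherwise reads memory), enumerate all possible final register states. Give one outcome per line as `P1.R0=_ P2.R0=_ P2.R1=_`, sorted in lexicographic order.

P1.R0=0 P2.R0=0 P2.R1=0
P1.R0=0 P2.R0=0 P2.R1=2
P1.R0=0 P2.R0=1 P2.R1=0
P1.R0=0 P2.R0=1 P2.R1=2
P1.R0=0 P2.R0=2 P2.R1=2
P1.R0=2 P2.R0=0 P2.R1=0
P1.R0=2 P2.R0=0 P2.R1=2
P1.R0=2 P2.R0=1 P2.R1=2
P1.R0=2 P2.R0=2 P2.R1=2

outcome vector order: (P1.R0,P2.R0,P2.R1)
|TSO outcomes| = 9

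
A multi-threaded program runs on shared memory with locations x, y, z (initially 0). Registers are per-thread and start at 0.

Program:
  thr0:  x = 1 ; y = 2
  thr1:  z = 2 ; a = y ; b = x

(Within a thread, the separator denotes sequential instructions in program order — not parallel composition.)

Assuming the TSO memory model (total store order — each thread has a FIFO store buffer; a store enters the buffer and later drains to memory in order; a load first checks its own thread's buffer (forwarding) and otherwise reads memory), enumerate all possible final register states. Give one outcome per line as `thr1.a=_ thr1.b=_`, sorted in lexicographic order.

outcome vector order: (thr1.a,thr1.b)
|TSO outcomes| = 3

thr1.a=0 thr1.b=0
thr1.a=0 thr1.b=1
thr1.a=2 thr1.b=1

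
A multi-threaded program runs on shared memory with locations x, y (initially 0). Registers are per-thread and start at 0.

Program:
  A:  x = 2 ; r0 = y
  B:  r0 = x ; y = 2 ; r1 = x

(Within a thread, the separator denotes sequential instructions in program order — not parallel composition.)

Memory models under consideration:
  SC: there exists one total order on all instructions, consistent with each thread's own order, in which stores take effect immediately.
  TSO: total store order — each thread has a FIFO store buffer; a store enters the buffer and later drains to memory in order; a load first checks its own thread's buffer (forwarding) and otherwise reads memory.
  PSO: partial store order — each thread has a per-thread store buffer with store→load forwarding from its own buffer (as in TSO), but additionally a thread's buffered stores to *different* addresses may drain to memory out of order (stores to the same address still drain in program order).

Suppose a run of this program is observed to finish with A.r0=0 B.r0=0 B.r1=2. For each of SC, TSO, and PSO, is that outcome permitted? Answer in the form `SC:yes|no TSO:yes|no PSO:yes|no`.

outcome vector order: (A.r0,B.r0,B.r1)
SC (5): 0/0/2, 0/2/2, 2/0/0, 2/0/2, 2/2/2
TSO (6): 0/0/0, 0/0/2, 0/2/2, 2/0/0, 2/0/2, 2/2/2
PSO (6): 0/0/0, 0/0/2, 0/2/2, 2/0/0, 2/0/2, 2/2/2
target 0/0/2 ∈ {SC,TSO,PSO}

SC:yes TSO:yes PSO:yes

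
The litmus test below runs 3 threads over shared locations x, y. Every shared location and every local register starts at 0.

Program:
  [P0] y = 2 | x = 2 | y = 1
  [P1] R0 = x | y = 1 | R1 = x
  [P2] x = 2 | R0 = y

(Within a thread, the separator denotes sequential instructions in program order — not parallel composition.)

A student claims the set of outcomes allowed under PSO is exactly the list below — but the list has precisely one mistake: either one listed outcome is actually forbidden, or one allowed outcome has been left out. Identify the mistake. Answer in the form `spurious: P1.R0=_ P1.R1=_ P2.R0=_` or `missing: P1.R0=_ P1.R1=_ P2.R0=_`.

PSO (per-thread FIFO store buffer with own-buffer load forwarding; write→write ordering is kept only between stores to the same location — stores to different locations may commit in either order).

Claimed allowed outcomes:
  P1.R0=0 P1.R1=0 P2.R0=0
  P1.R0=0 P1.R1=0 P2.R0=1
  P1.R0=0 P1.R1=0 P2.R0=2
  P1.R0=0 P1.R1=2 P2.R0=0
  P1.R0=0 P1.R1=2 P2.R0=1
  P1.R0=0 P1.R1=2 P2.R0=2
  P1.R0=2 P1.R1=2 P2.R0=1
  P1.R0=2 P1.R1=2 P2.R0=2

outcome vector order: (P1.R0,P1.R1,P2.R0)
PSO (9): <0 0 0> <0 0 1> <0 0 2> <0 2 0> <0 2 1> <0 2 2> <2 2 0> <2 2 1> <2 2 2>
PSO∖claimed = {<2 2 0>}

missing: P1.R0=2 P1.R1=2 P2.R0=0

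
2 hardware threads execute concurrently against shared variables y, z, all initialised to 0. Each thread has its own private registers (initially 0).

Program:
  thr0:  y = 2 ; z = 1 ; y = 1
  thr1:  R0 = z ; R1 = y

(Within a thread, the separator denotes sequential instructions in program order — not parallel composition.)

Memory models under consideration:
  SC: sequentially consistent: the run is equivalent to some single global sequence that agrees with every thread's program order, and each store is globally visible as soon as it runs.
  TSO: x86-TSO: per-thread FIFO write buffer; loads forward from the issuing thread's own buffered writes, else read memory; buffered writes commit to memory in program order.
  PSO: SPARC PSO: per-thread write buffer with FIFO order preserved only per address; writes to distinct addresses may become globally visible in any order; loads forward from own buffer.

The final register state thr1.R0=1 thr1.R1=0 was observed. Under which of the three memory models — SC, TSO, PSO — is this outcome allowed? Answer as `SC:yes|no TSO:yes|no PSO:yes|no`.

outcome vector order: (thr1.R0,thr1.R1)
under SC → <0 0>, <0 1>, <0 2>, <1 1>, <1 2>
under TSO → <0 0>, <0 1>, <0 2>, <1 1>, <1 2>
under PSO → <0 0>, <0 1>, <0 2>, <1 0>, <1 1>, <1 2>
target <1 0> ∈ {PSO}

SC:no TSO:no PSO:yes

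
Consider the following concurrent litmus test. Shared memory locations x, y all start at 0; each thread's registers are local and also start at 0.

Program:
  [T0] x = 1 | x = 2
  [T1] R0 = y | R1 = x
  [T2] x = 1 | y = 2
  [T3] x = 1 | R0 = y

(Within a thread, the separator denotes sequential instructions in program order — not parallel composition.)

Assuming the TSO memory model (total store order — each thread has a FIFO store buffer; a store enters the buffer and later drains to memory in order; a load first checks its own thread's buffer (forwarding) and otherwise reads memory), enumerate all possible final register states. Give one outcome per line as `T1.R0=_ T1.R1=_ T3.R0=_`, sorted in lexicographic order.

T1.R0=0 T1.R1=0 T3.R0=0
T1.R0=0 T1.R1=0 T3.R0=2
T1.R0=0 T1.R1=1 T3.R0=0
T1.R0=0 T1.R1=1 T3.R0=2
T1.R0=0 T1.R1=2 T3.R0=0
T1.R0=0 T1.R1=2 T3.R0=2
T1.R0=2 T1.R1=1 T3.R0=0
T1.R0=2 T1.R1=1 T3.R0=2
T1.R0=2 T1.R1=2 T3.R0=0
T1.R0=2 T1.R1=2 T3.R0=2

outcome vector order: (T1.R0,T1.R1,T3.R0)
|TSO outcomes| = 10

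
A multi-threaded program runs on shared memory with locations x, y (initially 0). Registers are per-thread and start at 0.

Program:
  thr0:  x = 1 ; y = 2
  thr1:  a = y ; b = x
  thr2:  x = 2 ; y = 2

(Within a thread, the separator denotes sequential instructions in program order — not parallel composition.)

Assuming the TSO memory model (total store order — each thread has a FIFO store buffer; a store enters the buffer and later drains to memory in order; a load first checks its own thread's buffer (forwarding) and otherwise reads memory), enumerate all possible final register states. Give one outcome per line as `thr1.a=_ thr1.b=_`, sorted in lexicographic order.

outcome vector order: (thr1.a,thr1.b)
|TSO outcomes| = 5

thr1.a=0 thr1.b=0
thr1.a=0 thr1.b=1
thr1.a=0 thr1.b=2
thr1.a=2 thr1.b=1
thr1.a=2 thr1.b=2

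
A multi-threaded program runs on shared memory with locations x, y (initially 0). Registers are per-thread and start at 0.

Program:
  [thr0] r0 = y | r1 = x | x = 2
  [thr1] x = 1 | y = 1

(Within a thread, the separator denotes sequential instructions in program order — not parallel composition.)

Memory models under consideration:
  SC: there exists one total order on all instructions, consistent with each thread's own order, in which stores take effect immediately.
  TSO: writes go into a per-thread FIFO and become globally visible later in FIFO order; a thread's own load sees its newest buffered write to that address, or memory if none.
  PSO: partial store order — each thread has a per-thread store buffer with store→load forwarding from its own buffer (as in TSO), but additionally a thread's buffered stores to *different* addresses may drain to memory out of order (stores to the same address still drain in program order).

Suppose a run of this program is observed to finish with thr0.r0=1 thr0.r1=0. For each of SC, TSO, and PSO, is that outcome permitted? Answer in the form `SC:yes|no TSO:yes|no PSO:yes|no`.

outcome vector order: (thr0.r0,thr0.r1)
SC: 3 outcomes — {(0,0) (0,1) (1,1)}
TSO: 3 outcomes — {(0,0) (0,1) (1,1)}
PSO: 4 outcomes — {(0,0) (0,1) (1,0) (1,1)}
target (1,0) ∈ {PSO}

SC:no TSO:no PSO:yes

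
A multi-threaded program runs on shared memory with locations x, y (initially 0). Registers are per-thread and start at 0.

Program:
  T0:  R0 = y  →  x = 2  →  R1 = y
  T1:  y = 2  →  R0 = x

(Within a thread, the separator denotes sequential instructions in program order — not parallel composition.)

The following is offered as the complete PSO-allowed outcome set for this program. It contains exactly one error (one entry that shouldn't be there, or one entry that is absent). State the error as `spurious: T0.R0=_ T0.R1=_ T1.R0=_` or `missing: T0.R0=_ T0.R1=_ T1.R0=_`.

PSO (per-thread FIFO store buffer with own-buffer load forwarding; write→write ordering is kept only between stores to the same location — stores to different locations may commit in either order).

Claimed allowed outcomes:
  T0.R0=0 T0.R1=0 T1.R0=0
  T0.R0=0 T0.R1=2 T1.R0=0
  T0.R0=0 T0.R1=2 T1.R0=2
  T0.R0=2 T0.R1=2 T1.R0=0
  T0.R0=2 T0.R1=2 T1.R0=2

outcome vector order: (T0.R0,T0.R1,T1.R0)
PSO: 6 outcomes — {000, 002, 020, 022, 220, 222}
PSO∖claimed = {002}

missing: T0.R0=0 T0.R1=0 T1.R0=2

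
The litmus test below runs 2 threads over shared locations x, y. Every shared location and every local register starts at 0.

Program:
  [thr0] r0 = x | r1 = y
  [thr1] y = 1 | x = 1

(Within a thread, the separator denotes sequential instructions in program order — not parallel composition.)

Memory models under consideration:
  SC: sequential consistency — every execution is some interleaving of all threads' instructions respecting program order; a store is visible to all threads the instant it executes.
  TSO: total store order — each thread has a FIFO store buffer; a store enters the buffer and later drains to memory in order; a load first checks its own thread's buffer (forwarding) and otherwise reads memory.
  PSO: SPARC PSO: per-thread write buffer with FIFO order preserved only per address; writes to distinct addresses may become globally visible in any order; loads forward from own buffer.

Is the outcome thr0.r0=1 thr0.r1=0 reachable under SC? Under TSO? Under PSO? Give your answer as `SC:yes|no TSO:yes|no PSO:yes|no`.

outcome vector order: (thr0.r0,thr0.r1)
[SC] allowed = {<0 0>; <0 1>; <1 1>}
[TSO] allowed = {<0 0>; <0 1>; <1 1>}
[PSO] allowed = {<0 0>; <0 1>; <1 0>; <1 1>}
target <1 0> ∈ {PSO}

SC:no TSO:no PSO:yes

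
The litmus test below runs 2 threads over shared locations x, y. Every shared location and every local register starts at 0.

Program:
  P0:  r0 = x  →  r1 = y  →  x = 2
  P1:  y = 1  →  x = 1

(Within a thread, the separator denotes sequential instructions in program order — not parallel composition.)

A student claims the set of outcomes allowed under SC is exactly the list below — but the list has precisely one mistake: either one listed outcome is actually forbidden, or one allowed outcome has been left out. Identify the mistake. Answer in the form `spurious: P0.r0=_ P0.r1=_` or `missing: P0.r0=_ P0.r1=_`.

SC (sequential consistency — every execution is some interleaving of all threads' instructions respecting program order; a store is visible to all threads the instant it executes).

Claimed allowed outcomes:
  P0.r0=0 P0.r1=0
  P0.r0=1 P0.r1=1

missing: P0.r0=0 P0.r1=1

outcome vector order: (P0.r0,P0.r1)
[SC] allowed = {00, 01, 11}
SC∖claimed = {01}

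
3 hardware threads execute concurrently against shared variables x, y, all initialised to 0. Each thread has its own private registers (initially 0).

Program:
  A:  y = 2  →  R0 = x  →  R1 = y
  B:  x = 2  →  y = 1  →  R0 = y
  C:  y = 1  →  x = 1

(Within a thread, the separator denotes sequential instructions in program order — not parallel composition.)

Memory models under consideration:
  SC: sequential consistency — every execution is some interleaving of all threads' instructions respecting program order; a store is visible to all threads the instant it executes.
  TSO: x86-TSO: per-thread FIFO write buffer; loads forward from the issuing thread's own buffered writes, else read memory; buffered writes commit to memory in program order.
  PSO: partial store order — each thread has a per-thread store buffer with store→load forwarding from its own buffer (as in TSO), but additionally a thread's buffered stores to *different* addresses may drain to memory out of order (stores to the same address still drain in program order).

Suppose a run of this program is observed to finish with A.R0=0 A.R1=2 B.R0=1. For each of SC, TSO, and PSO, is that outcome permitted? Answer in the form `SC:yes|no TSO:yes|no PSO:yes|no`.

outcome vector order: (A.R0,A.R1,B.R0)
SC (10): 011; 021; 111; 112; 121; 122; 211; 212; 221; 222
TSO (12): 011; 012; 021; 022; 111; 112; 121; 122; 211; 212; 221; 222
PSO (12): 011; 012; 021; 022; 111; 112; 121; 122; 211; 212; 221; 222
target 021 ∈ {SC,TSO,PSO}

SC:yes TSO:yes PSO:yes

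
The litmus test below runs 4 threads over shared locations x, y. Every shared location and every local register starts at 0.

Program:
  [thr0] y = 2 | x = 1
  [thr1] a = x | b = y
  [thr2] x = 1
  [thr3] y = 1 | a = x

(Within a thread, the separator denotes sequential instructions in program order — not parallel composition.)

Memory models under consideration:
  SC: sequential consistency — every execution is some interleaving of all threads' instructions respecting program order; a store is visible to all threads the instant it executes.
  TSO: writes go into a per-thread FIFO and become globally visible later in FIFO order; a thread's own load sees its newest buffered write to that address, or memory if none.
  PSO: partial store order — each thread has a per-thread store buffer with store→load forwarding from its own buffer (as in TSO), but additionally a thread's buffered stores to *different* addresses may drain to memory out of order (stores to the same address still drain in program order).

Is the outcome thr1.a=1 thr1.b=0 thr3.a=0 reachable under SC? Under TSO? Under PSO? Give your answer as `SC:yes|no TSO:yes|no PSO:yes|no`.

outcome vector order: (thr1.a,thr1.b,thr3.a)
SC: 11 outcomes — {<0 0 0>; <0 0 1>; <0 1 0>; <0 1 1>; <0 2 0>; <0 2 1>; <1 0 1>; <1 1 0>; <1 1 1>; <1 2 0>; <1 2 1>}
TSO: 12 outcomes — {<0 0 0>; <0 0 1>; <0 1 0>; <0 1 1>; <0 2 0>; <0 2 1>; <1 0 0>; <1 0 1>; <1 1 0>; <1 1 1>; <1 2 0>; <1 2 1>}
PSO: 12 outcomes — {<0 0 0>; <0 0 1>; <0 1 0>; <0 1 1>; <0 2 0>; <0 2 1>; <1 0 0>; <1 0 1>; <1 1 0>; <1 1 1>; <1 2 0>; <1 2 1>}
target <1 0 0> ∈ {TSO,PSO}

SC:no TSO:yes PSO:yes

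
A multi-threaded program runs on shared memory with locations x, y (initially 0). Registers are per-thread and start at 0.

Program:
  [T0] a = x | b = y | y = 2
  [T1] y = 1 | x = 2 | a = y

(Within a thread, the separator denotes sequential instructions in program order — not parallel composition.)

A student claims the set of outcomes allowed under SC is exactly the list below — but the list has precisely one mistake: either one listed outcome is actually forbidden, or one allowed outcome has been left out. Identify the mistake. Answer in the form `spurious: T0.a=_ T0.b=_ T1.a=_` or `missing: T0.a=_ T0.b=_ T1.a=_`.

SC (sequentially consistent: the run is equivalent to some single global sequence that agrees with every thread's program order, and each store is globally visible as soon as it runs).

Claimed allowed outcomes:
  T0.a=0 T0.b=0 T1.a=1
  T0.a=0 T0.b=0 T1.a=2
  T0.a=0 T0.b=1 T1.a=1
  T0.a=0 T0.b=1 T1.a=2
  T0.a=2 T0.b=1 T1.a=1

outcome vector order: (T0.a,T0.b,T1.a)
under SC → 0/0/1; 0/0/2; 0/1/1; 0/1/2; 2/1/1; 2/1/2
SC∖claimed = {2/1/2}

missing: T0.a=2 T0.b=1 T1.a=2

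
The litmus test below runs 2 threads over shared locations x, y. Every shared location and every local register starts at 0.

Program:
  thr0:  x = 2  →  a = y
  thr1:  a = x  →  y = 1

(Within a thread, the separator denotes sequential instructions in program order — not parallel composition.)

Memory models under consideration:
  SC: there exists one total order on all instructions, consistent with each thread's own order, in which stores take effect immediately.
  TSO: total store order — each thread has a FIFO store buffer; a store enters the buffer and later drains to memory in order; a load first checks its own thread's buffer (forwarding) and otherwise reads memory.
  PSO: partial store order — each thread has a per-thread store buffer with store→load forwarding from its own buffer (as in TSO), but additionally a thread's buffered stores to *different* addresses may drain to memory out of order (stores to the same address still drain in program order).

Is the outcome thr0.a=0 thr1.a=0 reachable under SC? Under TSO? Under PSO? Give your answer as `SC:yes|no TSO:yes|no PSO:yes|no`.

outcome vector order: (thr0.a,thr1.a)
SC: 4 outcomes — {(0,0); (0,2); (1,0); (1,2)}
TSO: 4 outcomes — {(0,0); (0,2); (1,0); (1,2)}
PSO: 4 outcomes — {(0,0); (0,2); (1,0); (1,2)}
target (0,0) ∈ {SC,TSO,PSO}

SC:yes TSO:yes PSO:yes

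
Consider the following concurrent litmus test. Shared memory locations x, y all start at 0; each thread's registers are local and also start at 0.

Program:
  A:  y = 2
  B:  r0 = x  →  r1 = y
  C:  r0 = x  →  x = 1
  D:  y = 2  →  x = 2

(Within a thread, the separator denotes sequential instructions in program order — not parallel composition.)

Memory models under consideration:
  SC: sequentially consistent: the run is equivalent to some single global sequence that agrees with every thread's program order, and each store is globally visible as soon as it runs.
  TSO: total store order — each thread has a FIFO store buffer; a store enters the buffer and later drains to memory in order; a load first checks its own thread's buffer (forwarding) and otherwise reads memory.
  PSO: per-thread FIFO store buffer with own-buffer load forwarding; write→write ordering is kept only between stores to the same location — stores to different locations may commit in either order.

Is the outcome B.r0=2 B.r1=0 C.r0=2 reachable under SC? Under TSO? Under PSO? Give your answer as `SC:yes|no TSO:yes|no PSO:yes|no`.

SC:no TSO:no PSO:yes

outcome vector order: (B.r0,B.r1,C.r0)
under SC → 0/0/0, 0/0/2, 0/2/0, 0/2/2, 1/0/0, 1/2/0, 1/2/2, 2/2/0, 2/2/2
under TSO → 0/0/0, 0/0/2, 0/2/0, 0/2/2, 1/0/0, 1/2/0, 1/2/2, 2/2/0, 2/2/2
under PSO → 0/0/0, 0/0/2, 0/2/0, 0/2/2, 1/0/0, 1/0/2, 1/2/0, 1/2/2, 2/0/0, 2/0/2, 2/2/0, 2/2/2
target 2/0/2 ∈ {PSO}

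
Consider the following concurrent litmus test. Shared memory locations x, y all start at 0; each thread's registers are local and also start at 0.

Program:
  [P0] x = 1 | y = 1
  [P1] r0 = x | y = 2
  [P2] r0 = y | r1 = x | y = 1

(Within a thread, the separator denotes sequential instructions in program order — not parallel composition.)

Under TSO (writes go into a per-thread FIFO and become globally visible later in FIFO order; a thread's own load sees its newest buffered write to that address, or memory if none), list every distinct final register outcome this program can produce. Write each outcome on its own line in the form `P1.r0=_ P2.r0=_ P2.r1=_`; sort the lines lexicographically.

P1.r0=0 P2.r0=0 P2.r1=0
P1.r0=0 P2.r0=0 P2.r1=1
P1.r0=0 P2.r0=1 P2.r1=1
P1.r0=0 P2.r0=2 P2.r1=0
P1.r0=0 P2.r0=2 P2.r1=1
P1.r0=1 P2.r0=0 P2.r1=0
P1.r0=1 P2.r0=0 P2.r1=1
P1.r0=1 P2.r0=1 P2.r1=1
P1.r0=1 P2.r0=2 P2.r1=1

outcome vector order: (P1.r0,P2.r0,P2.r1)
|TSO outcomes| = 9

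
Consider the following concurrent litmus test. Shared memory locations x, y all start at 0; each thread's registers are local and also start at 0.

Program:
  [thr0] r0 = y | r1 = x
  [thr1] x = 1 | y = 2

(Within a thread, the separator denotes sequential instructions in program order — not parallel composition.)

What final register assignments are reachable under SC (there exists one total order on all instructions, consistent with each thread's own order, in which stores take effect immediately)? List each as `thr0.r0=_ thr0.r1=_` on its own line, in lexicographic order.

outcome vector order: (thr0.r0,thr0.r1)
|SC outcomes| = 3

thr0.r0=0 thr0.r1=0
thr0.r0=0 thr0.r1=1
thr0.r0=2 thr0.r1=1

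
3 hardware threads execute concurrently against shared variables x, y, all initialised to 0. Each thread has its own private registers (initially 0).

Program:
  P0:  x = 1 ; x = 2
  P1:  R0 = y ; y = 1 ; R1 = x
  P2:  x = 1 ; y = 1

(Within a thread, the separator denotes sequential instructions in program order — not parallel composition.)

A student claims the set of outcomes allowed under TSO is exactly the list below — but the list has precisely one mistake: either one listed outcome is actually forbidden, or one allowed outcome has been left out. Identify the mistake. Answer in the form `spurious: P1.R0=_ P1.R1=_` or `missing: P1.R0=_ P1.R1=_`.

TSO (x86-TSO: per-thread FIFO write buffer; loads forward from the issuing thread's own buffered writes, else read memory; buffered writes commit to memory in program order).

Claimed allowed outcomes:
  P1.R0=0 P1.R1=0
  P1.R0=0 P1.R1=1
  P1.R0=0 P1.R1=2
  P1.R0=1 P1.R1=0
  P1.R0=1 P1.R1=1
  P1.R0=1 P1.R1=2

spurious: P1.R0=1 P1.R1=0

outcome vector order: (P1.R0,P1.R1)
under TSO → <0 0>; <0 1>; <0 2>; <1 1>; <1 2>
claimed∖TSO = {<1 0>}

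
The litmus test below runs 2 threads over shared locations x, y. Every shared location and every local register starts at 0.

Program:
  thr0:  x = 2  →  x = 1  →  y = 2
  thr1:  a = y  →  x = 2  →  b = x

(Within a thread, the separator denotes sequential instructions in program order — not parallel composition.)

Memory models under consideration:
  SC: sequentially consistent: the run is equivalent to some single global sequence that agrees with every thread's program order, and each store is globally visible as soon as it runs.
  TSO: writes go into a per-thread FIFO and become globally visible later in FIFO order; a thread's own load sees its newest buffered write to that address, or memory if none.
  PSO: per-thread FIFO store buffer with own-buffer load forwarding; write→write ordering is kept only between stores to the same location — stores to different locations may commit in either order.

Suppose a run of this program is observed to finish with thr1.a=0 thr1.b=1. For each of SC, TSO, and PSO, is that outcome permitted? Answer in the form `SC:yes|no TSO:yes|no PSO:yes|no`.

outcome vector order: (thr1.a,thr1.b)
under SC → (0,1); (0,2); (2,2)
under TSO → (0,1); (0,2); (2,2)
under PSO → (0,1); (0,2); (2,1); (2,2)
target (0,1) ∈ {SC,TSO,PSO}

SC:yes TSO:yes PSO:yes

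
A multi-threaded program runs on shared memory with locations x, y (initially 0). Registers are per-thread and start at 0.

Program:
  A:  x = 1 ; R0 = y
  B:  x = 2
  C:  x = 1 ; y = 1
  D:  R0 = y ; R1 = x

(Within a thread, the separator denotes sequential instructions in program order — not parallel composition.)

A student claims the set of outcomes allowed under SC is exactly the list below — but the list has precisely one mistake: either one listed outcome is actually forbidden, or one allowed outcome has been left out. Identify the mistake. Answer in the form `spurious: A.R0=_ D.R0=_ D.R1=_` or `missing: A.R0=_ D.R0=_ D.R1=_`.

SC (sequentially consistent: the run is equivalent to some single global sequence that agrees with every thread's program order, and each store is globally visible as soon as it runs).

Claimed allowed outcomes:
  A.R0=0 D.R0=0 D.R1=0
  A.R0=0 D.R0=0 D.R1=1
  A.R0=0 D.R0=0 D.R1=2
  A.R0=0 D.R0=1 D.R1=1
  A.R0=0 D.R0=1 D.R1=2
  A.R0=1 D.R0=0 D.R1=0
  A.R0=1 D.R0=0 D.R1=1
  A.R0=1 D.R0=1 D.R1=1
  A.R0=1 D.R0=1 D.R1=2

outcome vector order: (A.R0,D.R0,D.R1)
under SC → <0 0 0> <0 0 1> <0 0 2> <0 1 1> <0 1 2> <1 0 0> <1 0 1> <1 0 2> <1 1 1> <1 1 2>
SC∖claimed = {<1 0 2>}

missing: A.R0=1 D.R0=0 D.R1=2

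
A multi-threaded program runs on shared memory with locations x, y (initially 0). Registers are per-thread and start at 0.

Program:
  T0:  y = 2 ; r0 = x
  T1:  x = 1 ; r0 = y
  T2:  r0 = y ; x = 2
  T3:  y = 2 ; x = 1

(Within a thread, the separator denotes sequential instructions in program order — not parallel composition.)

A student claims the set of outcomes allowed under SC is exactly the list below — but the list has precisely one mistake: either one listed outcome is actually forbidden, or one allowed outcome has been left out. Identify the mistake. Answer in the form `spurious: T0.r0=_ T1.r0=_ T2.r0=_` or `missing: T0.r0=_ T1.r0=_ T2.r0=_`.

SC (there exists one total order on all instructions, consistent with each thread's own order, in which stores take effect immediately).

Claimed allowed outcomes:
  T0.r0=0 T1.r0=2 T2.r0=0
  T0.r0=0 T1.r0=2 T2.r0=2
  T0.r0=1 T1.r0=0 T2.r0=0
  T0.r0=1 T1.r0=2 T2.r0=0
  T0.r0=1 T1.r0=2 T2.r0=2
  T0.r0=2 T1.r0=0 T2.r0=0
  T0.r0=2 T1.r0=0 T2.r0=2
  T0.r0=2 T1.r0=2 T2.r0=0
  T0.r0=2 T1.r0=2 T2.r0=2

outcome vector order: (T0.r0,T1.r0,T2.r0)
[SC] allowed = {(0,2,0), (0,2,2), (1,0,0), (1,0,2), (1,2,0), (1,2,2), (2,0,0), (2,0,2), (2,2,0), (2,2,2)}
SC∖claimed = {(1,0,2)}

missing: T0.r0=1 T1.r0=0 T2.r0=2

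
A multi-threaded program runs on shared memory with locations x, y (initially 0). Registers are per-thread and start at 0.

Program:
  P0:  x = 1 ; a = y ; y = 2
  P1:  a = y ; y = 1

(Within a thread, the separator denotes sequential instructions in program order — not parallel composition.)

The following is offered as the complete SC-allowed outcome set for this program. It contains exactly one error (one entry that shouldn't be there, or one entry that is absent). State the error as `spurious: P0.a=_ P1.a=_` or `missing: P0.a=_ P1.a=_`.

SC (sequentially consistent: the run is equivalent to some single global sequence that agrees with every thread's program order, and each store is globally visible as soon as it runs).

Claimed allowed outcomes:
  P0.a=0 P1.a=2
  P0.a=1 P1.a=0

missing: P0.a=0 P1.a=0

outcome vector order: (P0.a,P1.a)
[SC] allowed = {<0 0>, <0 2>, <1 0>}
SC∖claimed = {<0 0>}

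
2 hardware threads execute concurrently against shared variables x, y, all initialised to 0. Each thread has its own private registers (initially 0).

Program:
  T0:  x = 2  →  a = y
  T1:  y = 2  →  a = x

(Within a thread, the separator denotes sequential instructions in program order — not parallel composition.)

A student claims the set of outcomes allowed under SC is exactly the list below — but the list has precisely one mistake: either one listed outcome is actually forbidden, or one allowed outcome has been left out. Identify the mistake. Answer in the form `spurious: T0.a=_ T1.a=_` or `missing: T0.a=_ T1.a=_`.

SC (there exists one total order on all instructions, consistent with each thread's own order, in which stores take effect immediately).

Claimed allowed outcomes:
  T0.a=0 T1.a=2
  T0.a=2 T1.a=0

missing: T0.a=2 T1.a=2

outcome vector order: (T0.a,T1.a)
[SC] allowed = {0/2 2/0 2/2}
SC∖claimed = {2/2}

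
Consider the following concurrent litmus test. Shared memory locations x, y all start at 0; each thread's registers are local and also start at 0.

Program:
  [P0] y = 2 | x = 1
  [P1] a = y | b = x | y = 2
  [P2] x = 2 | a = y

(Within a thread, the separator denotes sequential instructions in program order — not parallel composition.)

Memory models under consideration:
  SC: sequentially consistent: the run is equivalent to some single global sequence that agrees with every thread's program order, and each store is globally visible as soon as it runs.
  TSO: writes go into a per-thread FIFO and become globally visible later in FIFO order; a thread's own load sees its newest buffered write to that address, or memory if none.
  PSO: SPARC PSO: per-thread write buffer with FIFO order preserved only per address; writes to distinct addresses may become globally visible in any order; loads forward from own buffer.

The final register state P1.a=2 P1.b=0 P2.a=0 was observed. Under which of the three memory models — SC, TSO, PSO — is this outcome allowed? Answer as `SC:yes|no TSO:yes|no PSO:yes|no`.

SC:no TSO:yes PSO:yes

outcome vector order: (P1.a,P1.b,P2.a)
under SC → <0 0 0>, <0 0 2>, <0 1 0>, <0 1 2>, <0 2 0>, <0 2 2>, <2 0 2>, <2 1 0>, <2 1 2>, <2 2 0>, <2 2 2>
under TSO → <0 0 0>, <0 0 2>, <0 1 0>, <0 1 2>, <0 2 0>, <0 2 2>, <2 0 0>, <2 0 2>, <2 1 0>, <2 1 2>, <2 2 0>, <2 2 2>
under PSO → <0 0 0>, <0 0 2>, <0 1 0>, <0 1 2>, <0 2 0>, <0 2 2>, <2 0 0>, <2 0 2>, <2 1 0>, <2 1 2>, <2 2 0>, <2 2 2>
target <2 0 0> ∈ {TSO,PSO}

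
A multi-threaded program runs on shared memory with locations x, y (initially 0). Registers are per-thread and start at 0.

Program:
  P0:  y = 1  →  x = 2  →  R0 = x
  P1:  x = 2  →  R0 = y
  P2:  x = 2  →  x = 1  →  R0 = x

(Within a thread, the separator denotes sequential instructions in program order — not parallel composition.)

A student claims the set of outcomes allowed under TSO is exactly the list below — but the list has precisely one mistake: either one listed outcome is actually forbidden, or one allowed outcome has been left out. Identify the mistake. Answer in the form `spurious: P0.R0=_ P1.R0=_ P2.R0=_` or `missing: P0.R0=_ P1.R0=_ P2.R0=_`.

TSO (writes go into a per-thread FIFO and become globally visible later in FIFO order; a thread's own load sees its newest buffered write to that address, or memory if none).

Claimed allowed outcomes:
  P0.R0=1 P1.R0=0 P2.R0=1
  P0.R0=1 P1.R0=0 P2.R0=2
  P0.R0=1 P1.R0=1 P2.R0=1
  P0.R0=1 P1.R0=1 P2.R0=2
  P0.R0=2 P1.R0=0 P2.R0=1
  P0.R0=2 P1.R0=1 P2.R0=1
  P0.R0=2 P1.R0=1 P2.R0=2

missing: P0.R0=2 P1.R0=0 P2.R0=2

outcome vector order: (P0.R0,P1.R0,P2.R0)
[TSO] allowed = {(1,0,1), (1,0,2), (1,1,1), (1,1,2), (2,0,1), (2,0,2), (2,1,1), (2,1,2)}
TSO∖claimed = {(2,0,2)}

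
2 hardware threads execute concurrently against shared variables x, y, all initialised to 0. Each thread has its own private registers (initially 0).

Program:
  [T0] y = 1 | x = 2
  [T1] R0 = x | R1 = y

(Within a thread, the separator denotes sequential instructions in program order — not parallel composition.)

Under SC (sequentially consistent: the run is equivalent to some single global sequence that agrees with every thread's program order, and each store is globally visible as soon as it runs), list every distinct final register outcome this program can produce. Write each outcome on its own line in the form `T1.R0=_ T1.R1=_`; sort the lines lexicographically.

T1.R0=0 T1.R1=0
T1.R0=0 T1.R1=1
T1.R0=2 T1.R1=1

outcome vector order: (T1.R0,T1.R1)
|SC outcomes| = 3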